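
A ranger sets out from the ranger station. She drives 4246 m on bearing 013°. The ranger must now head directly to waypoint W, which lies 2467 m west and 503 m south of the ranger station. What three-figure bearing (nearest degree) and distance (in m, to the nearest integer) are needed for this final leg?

Leg 1 (013°, 4246 m): east 4246 sin 13° = 955.14, north 4246 cos 13° = 4137.18
Current position: (955.14, 4137.18). Target: (-2467, -503). Remaining: Δeast = -3422.14, Δnorth = -4640.18.
Bearing = atan2(-3422.14, -4640.18) mod 360° = 216.41°; distance = √((-3422.14)² + (-4640.18)²) = 5765.612 m.

216°, 5766 m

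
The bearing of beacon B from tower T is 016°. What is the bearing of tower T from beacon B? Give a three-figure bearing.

196°

Back-bearing = 016° + 180° = 196°.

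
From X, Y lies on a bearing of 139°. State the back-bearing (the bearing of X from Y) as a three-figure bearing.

Back-bearing = 139° + 180° = 319°.

319°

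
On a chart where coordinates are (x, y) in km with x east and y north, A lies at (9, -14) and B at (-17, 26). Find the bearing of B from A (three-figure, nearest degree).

327°

Δeast = -17 − 9 = -26.00; Δnorth = 26 − -14 = 40.00.
Bearing = atan2(Δeast, Δnorth) mod 360° = 326.98° ≈ 327°.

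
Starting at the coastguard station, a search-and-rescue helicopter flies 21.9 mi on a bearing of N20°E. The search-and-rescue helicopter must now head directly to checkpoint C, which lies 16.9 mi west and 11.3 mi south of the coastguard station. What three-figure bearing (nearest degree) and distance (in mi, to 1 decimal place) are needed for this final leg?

Leg 1 (N20°E, 21.9 mi): east 21.9 sin 20° = 7.49, north 21.9 cos 20° = 20.58
Current position: (7.49, 20.58). Target: (-16.9, -11.3). Remaining: Δeast = -24.39, Δnorth = -31.88.
Bearing = atan2(-24.39, -31.88) mod 360° = 217.42°; distance = √((-24.39)² + (-31.88)²) = 40.139 mi.

217°, 40.1 mi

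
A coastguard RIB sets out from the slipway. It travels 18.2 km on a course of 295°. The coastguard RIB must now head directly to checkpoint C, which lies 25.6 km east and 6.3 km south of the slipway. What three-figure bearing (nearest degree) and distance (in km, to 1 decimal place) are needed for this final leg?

108°, 44.4 km

Leg 1 (295°, 18.2 km): east 18.2 sin 295° = -16.49, north 18.2 cos 295° = 7.69
Current position: (-16.49, 7.69). Target: (25.6, -6.3). Remaining: Δeast = 42.09, Δnorth = -13.99.
Bearing = atan2(42.09, -13.99) mod 360° = 108.39°; distance = √((42.09)² + (-13.99)²) = 44.359 km.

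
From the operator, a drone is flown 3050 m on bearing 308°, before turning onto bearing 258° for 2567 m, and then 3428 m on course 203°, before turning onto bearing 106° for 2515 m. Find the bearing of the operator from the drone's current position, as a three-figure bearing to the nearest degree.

Leg 1 (308°, 3050 m): east 3050 sin 308° = -2403.43, north 3050 cos 308° = 1877.77
Leg 2 (258°, 2567 m): east 2567 sin 258° = -2510.90, north 2567 cos 258° = -533.71
Leg 3 (203°, 3428 m): east 3428 sin 203° = -1339.43, north 3428 cos 203° = -3155.49
Leg 4 (106°, 2515 m): east 2515 sin 106° = 2417.57, north 2515 cos 106° = -693.23
Net displacement: -3836.19 east, -2504.66 north. Direction back to start is (3836.19, 2504.66): bearing = atan2(3836.19, 2504.66) mod 360° = 56.86° ≈ 057°.

057°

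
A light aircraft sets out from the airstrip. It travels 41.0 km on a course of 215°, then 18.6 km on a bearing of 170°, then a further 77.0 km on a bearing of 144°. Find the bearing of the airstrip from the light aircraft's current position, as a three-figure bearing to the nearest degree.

348°

Leg 1 (215°, 41.0 km): east 41.0 sin 215° = -23.52, north 41.0 cos 215° = -33.59
Leg 2 (170°, 18.6 km): east 18.6 sin 170° = 3.23, north 18.6 cos 170° = -18.32
Leg 3 (144°, 77.0 km): east 77.0 sin 144° = 45.26, north 77.0 cos 144° = -62.29
Net displacement: 24.97 east, -114.20 north. Direction back to start is (-24.97, 114.20): bearing = atan2(-24.97, 114.20) mod 360° = 347.66° ≈ 348°.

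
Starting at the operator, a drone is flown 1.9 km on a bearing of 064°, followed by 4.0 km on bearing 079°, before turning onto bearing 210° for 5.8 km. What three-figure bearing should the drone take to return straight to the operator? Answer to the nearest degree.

321°

Leg 1 (064°, 1.9 km): east 1.9 sin 64° = 1.71, north 1.9 cos 64° = 0.83
Leg 2 (079°, 4.0 km): east 4.0 sin 79° = 3.93, north 4.0 cos 79° = 0.76
Leg 3 (210°, 5.8 km): east 5.8 sin 210° = -2.90, north 5.8 cos 210° = -5.02
Net displacement: 2.73 east, -3.43 north. Direction back to start is (-2.73, 3.43): bearing = atan2(-2.73, 3.43) mod 360° = 321.41° ≈ 321°.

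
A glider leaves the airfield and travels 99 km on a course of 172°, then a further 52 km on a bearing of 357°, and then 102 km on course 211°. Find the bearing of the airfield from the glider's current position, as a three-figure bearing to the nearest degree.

Leg 1 (172°, 99 km): east 99 sin 172° = 13.78, north 99 cos 172° = -98.04
Leg 2 (357°, 52 km): east 52 sin 357° = -2.72, north 52 cos 357° = 51.93
Leg 3 (211°, 102 km): east 102 sin 211° = -52.53, north 102 cos 211° = -87.43
Net displacement: -41.48 east, -133.54 north. Direction back to start is (41.48, 133.54): bearing = atan2(41.48, 133.54) mod 360° = 17.25° ≈ 017°.

017°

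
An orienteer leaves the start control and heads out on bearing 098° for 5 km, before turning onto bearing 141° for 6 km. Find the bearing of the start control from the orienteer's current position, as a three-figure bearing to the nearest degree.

Leg 1 (098°, 5 km): east 5 sin 98° = 4.95, north 5 cos 98° = -0.70
Leg 2 (141°, 6 km): east 6 sin 141° = 3.78, north 6 cos 141° = -4.66
Net displacement: 8.73 east, -5.36 north. Direction back to start is (-8.73, 5.36): bearing = atan2(-8.73, 5.36) mod 360° = 301.55° ≈ 302°.

302°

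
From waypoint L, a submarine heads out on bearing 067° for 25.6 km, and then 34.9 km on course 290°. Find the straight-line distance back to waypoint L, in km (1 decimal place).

23.8 km

Leg 1 (067°, 25.6 km): east 25.6 sin 67° = 23.56, north 25.6 cos 67° = 10.00
Leg 2 (290°, 34.9 km): east 34.9 sin 290° = -32.80, north 34.9 cos 290° = 11.94
Net: -9.23 east, 21.94 north. Distance = √((-9.23)² + (21.94)²) = 23.802 km.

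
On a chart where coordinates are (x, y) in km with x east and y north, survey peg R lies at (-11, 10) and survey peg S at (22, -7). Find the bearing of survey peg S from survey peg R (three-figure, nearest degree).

117°

Δeast = 22 − -11 = 33.00; Δnorth = -7 − 10 = -17.00.
Bearing = atan2(Δeast, Δnorth) mod 360° = 117.26° ≈ 117°.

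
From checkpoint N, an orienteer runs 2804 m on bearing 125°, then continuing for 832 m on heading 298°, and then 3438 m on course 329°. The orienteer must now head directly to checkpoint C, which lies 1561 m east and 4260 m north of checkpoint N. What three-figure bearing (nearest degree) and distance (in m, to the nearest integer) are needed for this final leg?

035°, 3088 m

Leg 1 (125°, 2804 m): east 2804 sin 125° = 2296.90, north 2804 cos 125° = -1608.31
Leg 2 (298°, 832 m): east 832 sin 298° = -734.61, north 832 cos 298° = 390.60
Leg 3 (329°, 3438 m): east 3438 sin 329° = -1770.70, north 3438 cos 329° = 2946.94
Current position: (-208.41, 1729.23). Target: (1561, 4260). Remaining: Δeast = 1769.41, Δnorth = 2530.77.
Bearing = atan2(1769.41, 2530.77) mod 360° = 34.96°; distance = √((1769.41)² + (2530.77)²) = 3087.976 m.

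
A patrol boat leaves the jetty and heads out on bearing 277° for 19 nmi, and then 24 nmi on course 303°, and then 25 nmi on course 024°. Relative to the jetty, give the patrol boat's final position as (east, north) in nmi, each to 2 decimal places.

(-28.82, 38.23)

Leg 1 (277°, 19 nmi): east 19 sin 277° = -18.86, north 19 cos 277° = 2.32
Leg 2 (303°, 24 nmi): east 24 sin 303° = -20.13, north 24 cos 303° = 13.07
Leg 3 (024°, 25 nmi): east 25 sin 24° = 10.17, north 25 cos 24° = 22.84
Summing: -28.82 nmi east, 38.23 nmi north → (-28.82, 38.23).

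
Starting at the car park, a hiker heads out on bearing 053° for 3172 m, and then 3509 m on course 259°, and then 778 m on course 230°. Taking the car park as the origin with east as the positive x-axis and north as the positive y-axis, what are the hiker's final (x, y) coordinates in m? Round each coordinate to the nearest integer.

(-1507, 739)

Leg 1 (053°, 3172 m): east 3172 sin 53° = 2533.27, north 3172 cos 53° = 1908.96
Leg 2 (259°, 3509 m): east 3509 sin 259° = -3444.53, north 3509 cos 259° = -669.55
Leg 3 (230°, 778 m): east 778 sin 230° = -595.98, north 778 cos 230° = -500.09
Summing: -1507.24 m east, 739.32 m north → (-1507, 739).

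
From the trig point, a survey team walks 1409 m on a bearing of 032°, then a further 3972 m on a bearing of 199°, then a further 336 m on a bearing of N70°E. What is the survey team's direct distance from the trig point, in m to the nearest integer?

2457 m

Leg 1 (032°, 1409 m): east 1409 sin 32° = 746.66, north 1409 cos 32° = 1194.90
Leg 2 (199°, 3972 m): east 3972 sin 199° = -1293.16, north 3972 cos 199° = -3755.60
Leg 3 (N70°E, 336 m): east 336 sin 70° = 315.74, north 336 cos 70° = 114.92
Net: -230.76 east, -2445.78 north. Distance = √((-230.76)² + (-2445.78)²) = 2456.644 m.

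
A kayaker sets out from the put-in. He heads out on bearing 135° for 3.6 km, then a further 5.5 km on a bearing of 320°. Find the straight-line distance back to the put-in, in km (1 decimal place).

1.9 km

Leg 1 (135°, 3.6 km): east 3.6 sin 135° = 2.55, north 3.6 cos 135° = -2.55
Leg 2 (320°, 5.5 km): east 5.5 sin 320° = -3.54, north 5.5 cos 320° = 4.21
Net: -0.99 east, 1.67 north. Distance = √((-0.99)² + (1.67)²) = 1.939 km.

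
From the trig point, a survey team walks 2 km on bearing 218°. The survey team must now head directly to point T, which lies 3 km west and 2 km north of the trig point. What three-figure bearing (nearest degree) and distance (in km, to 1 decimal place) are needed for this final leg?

334°, 4.0 km

Leg 1 (218°, 2 km): east 2 sin 218° = -1.23, north 2 cos 218° = -1.58
Current position: (-1.23, -1.58). Target: (-3, 2). Remaining: Δeast = -1.77, Δnorth = 3.58.
Bearing = atan2(-1.77, 3.58) mod 360° = 333.68°; distance = √((-1.77)² + (3.58)²) = 3.990 km.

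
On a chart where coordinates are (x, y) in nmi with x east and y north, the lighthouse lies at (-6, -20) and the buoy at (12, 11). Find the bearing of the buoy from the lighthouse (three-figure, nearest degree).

Δeast = 12 − -6 = 18.00; Δnorth = 11 − -20 = 31.00.
Bearing = atan2(Δeast, Δnorth) mod 360° = 30.14° ≈ 030°.

030°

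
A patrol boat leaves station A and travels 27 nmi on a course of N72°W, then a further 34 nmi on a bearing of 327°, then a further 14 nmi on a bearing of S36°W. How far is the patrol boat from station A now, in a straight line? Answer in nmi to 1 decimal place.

Leg 1 (N72°W, 27 nmi): east 27 sin 288° = -25.68, north 27 cos 288° = 8.34
Leg 2 (327°, 34 nmi): east 34 sin 327° = -18.52, north 34 cos 327° = 28.51
Leg 3 (S36°W, 14 nmi): east 14 sin 216° = -8.23, north 14 cos 216° = -11.33
Net: -52.43 east, 25.53 north. Distance = √((-52.43)² + (25.53)²) = 58.312 nmi.

58.3 nmi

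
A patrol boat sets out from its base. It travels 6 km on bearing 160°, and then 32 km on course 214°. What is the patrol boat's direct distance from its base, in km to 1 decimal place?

Leg 1 (160°, 6 km): east 6 sin 160° = 2.05, north 6 cos 160° = -5.64
Leg 2 (214°, 32 km): east 32 sin 214° = -17.89, north 32 cos 214° = -26.53
Net: -15.84 east, -32.17 north. Distance = √((-15.84)² + (-32.17)²) = 35.857 km.

35.9 km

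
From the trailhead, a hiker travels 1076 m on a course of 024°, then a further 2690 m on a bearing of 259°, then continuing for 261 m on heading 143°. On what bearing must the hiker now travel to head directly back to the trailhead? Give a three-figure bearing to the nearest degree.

097°

Leg 1 (024°, 1076 m): east 1076 sin 24° = 437.65, north 1076 cos 24° = 982.97
Leg 2 (259°, 2690 m): east 2690 sin 259° = -2640.58, north 2690 cos 259° = -513.28
Leg 3 (143°, 261 m): east 261 sin 143° = 157.07, north 261 cos 143° = -208.44
Net displacement: -2045.85 east, 261.25 north. Direction back to start is (2045.85, -261.25): bearing = atan2(2045.85, -261.25) mod 360° = 97.28° ≈ 097°.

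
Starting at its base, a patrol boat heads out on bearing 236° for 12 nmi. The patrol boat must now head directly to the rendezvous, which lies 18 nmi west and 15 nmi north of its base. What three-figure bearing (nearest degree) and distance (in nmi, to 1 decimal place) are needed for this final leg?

340°, 23.2 nmi

Leg 1 (236°, 12 nmi): east 12 sin 236° = -9.95, north 12 cos 236° = -6.71
Current position: (-9.95, -6.71). Target: (-18, 15). Remaining: Δeast = -8.05, Δnorth = 21.71.
Bearing = atan2(-8.05, 21.71) mod 360° = 339.65°; distance = √((-8.05)² + (21.71)²) = 23.155 nmi.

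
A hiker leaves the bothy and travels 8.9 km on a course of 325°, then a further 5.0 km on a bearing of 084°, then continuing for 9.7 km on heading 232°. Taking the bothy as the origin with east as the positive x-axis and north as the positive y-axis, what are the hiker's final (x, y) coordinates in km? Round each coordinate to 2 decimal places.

(-7.78, 1.84)

Leg 1 (325°, 8.9 km): east 8.9 sin 325° = -5.10, north 8.9 cos 325° = 7.29
Leg 2 (084°, 5.0 km): east 5.0 sin 84° = 4.97, north 5.0 cos 84° = 0.52
Leg 3 (232°, 9.7 km): east 9.7 sin 232° = -7.64, north 9.7 cos 232° = -5.97
Summing: -7.78 km east, 1.84 km north → (-7.78, 1.84).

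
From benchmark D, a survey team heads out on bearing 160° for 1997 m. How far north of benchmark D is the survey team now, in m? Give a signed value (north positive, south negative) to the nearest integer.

Leg 1 (160°, 1997 m): east 1997 sin 160° = 683.01, north 1997 cos 160° = -1876.57
Net north component: -1876.57 m.

-1877 m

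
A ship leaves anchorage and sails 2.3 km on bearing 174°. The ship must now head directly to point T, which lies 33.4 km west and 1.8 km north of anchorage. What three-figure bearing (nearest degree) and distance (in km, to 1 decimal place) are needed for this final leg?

277°, 33.9 km

Leg 1 (174°, 2.3 km): east 2.3 sin 174° = 0.24, north 2.3 cos 174° = -2.29
Current position: (0.24, -2.29). Target: (-33.4, 1.8). Remaining: Δeast = -33.64, Δnorth = 4.09.
Bearing = atan2(-33.64, 4.09) mod 360° = 276.93°; distance = √((-33.64)² + (4.09)²) = 33.888 km.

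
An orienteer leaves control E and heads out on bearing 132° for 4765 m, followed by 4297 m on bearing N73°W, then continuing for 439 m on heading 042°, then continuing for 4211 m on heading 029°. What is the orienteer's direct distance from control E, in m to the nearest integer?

Leg 1 (132°, 4765 m): east 4765 sin 132° = 3541.09, north 4765 cos 132° = -3188.41
Leg 2 (N73°W, 4297 m): east 4297 sin 287° = -4109.24, north 4297 cos 287° = 1256.32
Leg 3 (042°, 439 m): east 439 sin 42° = 293.75, north 439 cos 42° = 326.24
Leg 4 (029°, 4211 m): east 4211 sin 29° = 2041.53, north 4211 cos 29° = 3683.02
Net: 1767.13 east, 2077.18 north. Distance = √((1767.13)² + (2077.18)²) = 2727.160 m.

2727 m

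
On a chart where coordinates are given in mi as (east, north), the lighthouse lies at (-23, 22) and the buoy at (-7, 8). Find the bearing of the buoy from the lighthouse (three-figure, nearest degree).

131°

Δeast = -7 − -23 = 16.00; Δnorth = 8 − 22 = -14.00.
Bearing = atan2(Δeast, Δnorth) mod 360° = 131.19° ≈ 131°.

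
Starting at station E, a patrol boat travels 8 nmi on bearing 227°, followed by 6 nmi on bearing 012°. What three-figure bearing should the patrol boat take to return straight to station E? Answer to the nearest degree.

Leg 1 (227°, 8 nmi): east 8 sin 227° = -5.85, north 8 cos 227° = -5.46
Leg 2 (012°, 6 nmi): east 6 sin 12° = 1.25, north 6 cos 12° = 5.87
Net displacement: -4.60 east, 0.41 north. Direction back to start is (4.60, -0.41): bearing = atan2(4.60, -0.41) mod 360° = 95.13° ≈ 095°.

095°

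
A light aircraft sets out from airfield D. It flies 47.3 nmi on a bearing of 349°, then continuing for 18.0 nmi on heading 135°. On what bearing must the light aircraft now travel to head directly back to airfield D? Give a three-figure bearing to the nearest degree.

Leg 1 (349°, 47.3 nmi): east 47.3 sin 349° = -9.03, north 47.3 cos 349° = 46.43
Leg 2 (135°, 18.0 nmi): east 18.0 sin 135° = 12.73, north 18.0 cos 135° = -12.73
Net displacement: 3.70 east, 33.70 north. Direction back to start is (-3.70, -33.70): bearing = atan2(-3.70, -33.70) mod 360° = 186.27° ≈ 186°.

186°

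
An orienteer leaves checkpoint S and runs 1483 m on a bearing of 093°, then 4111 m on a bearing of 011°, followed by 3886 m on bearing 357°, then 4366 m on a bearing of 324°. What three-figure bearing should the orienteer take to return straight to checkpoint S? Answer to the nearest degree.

Leg 1 (093°, 1483 m): east 1483 sin 93° = 1480.97, north 1483 cos 93° = -77.61
Leg 2 (011°, 4111 m): east 4111 sin 11° = 784.42, north 4111 cos 11° = 4035.47
Leg 3 (357°, 3886 m): east 3886 sin 357° = -203.38, north 3886 cos 357° = 3880.67
Leg 4 (324°, 4366 m): east 4366 sin 324° = -2566.27, north 4366 cos 324° = 3532.17
Net displacement: -504.26 east, 11370.70 north. Direction back to start is (504.26, -11370.70): bearing = atan2(504.26, -11370.70) mod 360° = 177.46° ≈ 177°.

177°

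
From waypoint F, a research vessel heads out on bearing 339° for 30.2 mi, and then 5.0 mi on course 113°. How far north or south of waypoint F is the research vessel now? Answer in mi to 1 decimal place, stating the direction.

26.2 mi north

Leg 1 (339°, 30.2 mi): east 30.2 sin 339° = -10.82, north 30.2 cos 339° = 28.19
Leg 2 (113°, 5.0 mi): east 5.0 sin 113° = 4.60, north 5.0 cos 113° = -1.95
Net north component: 26.24 mi.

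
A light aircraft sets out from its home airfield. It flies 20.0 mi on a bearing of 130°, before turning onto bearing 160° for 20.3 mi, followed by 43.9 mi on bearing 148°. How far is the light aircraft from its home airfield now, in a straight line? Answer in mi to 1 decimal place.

82.8 mi

Leg 1 (130°, 20.0 mi): east 20.0 sin 130° = 15.32, north 20.0 cos 130° = -12.86
Leg 2 (160°, 20.3 mi): east 20.3 sin 160° = 6.94, north 20.3 cos 160° = -19.08
Leg 3 (148°, 43.9 mi): east 43.9 sin 148° = 23.26, north 43.9 cos 148° = -37.23
Net: 45.53 east, -69.16 north. Distance = √((45.53)² + (-69.16)²) = 82.801 mi.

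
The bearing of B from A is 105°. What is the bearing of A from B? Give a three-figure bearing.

285°

Back-bearing = 105° + 180° = 285°.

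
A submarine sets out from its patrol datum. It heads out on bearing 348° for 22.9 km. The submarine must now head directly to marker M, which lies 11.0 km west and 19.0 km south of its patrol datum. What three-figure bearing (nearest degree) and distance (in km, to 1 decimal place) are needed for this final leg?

Leg 1 (348°, 22.9 km): east 22.9 sin 348° = -4.76, north 22.9 cos 348° = 22.40
Current position: (-4.76, 22.40). Target: (-11.0, -19.0). Remaining: Δeast = -6.24, Δnorth = -41.40.
Bearing = atan2(-6.24, -41.40) mod 360° = 188.57°; distance = √((-6.24)² + (-41.40)²) = 41.867 km.

189°, 41.9 km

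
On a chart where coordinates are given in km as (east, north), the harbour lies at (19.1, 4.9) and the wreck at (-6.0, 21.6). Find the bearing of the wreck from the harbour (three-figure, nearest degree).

Δeast = -6.0 − 19.1 = -25.10; Δnorth = 21.6 − 4.9 = 16.70.
Bearing = atan2(Δeast, Δnorth) mod 360° = 303.64° ≈ 304°.

304°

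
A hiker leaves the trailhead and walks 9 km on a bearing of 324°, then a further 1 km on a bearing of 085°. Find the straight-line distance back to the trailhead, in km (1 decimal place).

Leg 1 (324°, 9 km): east 9 sin 324° = -5.29, north 9 cos 324° = 7.28
Leg 2 (085°, 1 km): east 1 sin 85° = 1.00, north 1 cos 85° = 0.09
Net: -4.29 east, 7.37 north. Distance = √((-4.29)² + (7.37)²) = 8.528 km.

8.5 km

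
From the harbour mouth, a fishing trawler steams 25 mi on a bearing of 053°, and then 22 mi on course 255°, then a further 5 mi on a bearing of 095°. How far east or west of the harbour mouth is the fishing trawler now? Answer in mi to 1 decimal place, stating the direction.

3.7 mi east

Leg 1 (053°, 25 mi): east 25 sin 53° = 19.97, north 25 cos 53° = 15.05
Leg 2 (255°, 22 mi): east 22 sin 255° = -21.25, north 22 cos 255° = -5.69
Leg 3 (095°, 5 mi): east 5 sin 95° = 4.98, north 5 cos 95° = -0.44
Net east component: 3.70 mi.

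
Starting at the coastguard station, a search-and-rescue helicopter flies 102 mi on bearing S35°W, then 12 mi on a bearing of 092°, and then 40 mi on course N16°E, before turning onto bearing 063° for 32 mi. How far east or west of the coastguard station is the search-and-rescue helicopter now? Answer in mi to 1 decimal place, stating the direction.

Leg 1 (S35°W, 102 mi): east 102 sin 215° = -58.50, north 102 cos 215° = -83.55
Leg 2 (092°, 12 mi): east 12 sin 92° = 11.99, north 12 cos 92° = -0.42
Leg 3 (N16°E, 40 mi): east 40 sin 16° = 11.03, north 40 cos 16° = 38.45
Leg 4 (063°, 32 mi): east 32 sin 63° = 28.51, north 32 cos 63° = 14.53
Net east component: -6.97 mi.

7.0 mi west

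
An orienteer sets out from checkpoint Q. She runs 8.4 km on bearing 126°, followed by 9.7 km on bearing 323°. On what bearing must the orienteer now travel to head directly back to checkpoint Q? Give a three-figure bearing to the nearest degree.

199°

Leg 1 (126°, 8.4 km): east 8.4 sin 126° = 6.80, north 8.4 cos 126° = -4.94
Leg 2 (323°, 9.7 km): east 9.7 sin 323° = -5.84, north 9.7 cos 323° = 7.75
Net displacement: 0.96 east, 2.81 north. Direction back to start is (-0.96, -2.81): bearing = atan2(-0.96, -2.81) mod 360° = 198.83° ≈ 199°.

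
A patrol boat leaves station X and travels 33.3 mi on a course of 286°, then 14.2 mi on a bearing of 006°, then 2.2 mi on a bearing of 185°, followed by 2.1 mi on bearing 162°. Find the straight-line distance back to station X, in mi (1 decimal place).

35.6 mi

Leg 1 (286°, 33.3 mi): east 33.3 sin 286° = -32.01, north 33.3 cos 286° = 9.18
Leg 2 (006°, 14.2 mi): east 14.2 sin 6° = 1.48, north 14.2 cos 6° = 14.12
Leg 3 (185°, 2.2 mi): east 2.2 sin 185° = -0.19, north 2.2 cos 185° = -2.19
Leg 4 (162°, 2.1 mi): east 2.1 sin 162° = 0.65, north 2.1 cos 162° = -2.00
Net: -30.07 east, 19.11 north. Distance = √((-30.07)² + (19.11)²) = 35.628 mi.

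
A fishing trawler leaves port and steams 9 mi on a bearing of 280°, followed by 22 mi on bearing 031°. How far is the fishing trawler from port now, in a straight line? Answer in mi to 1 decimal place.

20.6 mi

Leg 1 (280°, 9 mi): east 9 sin 280° = -8.86, north 9 cos 280° = 1.56
Leg 2 (031°, 22 mi): east 22 sin 31° = 11.33, north 22 cos 31° = 18.86
Net: 2.47 east, 20.42 north. Distance = √((2.47)² + (20.42)²) = 20.569 mi.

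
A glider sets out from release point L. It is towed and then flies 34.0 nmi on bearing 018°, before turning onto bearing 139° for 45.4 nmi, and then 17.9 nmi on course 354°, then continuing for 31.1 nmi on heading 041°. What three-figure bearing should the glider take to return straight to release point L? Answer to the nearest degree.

236°

Leg 1 (018°, 34.0 nmi): east 34.0 sin 18° = 10.51, north 34.0 cos 18° = 32.34
Leg 2 (139°, 45.4 nmi): east 45.4 sin 139° = 29.79, north 45.4 cos 139° = -34.26
Leg 3 (354°, 17.9 nmi): east 17.9 sin 354° = -1.87, north 17.9 cos 354° = 17.80
Leg 4 (041°, 31.1 nmi): east 31.1 sin 41° = 20.40, north 31.1 cos 41° = 23.47
Net displacement: 58.82 east, 39.35 north. Direction back to start is (-58.82, -39.35): bearing = atan2(-58.82, -39.35) mod 360° = 236.22° ≈ 236°.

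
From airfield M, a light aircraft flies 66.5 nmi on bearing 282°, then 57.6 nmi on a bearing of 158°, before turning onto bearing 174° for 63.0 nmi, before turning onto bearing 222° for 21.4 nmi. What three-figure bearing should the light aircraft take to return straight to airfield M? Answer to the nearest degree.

023°

Leg 1 (282°, 66.5 nmi): east 66.5 sin 282° = -65.05, north 66.5 cos 282° = 13.83
Leg 2 (158°, 57.6 nmi): east 57.6 sin 158° = 21.58, north 57.6 cos 158° = -53.41
Leg 3 (174°, 63.0 nmi): east 63.0 sin 174° = 6.59, north 63.0 cos 174° = -62.65
Leg 4 (222°, 21.4 nmi): east 21.4 sin 222° = -14.32, north 21.4 cos 222° = -15.90
Net displacement: -51.20 east, -118.14 north. Direction back to start is (51.20, 118.14): bearing = atan2(51.20, 118.14) mod 360° = 23.43° ≈ 023°.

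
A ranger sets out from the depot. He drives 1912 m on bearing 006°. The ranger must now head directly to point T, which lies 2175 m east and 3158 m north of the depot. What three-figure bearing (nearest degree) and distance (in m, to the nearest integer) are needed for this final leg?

Leg 1 (006°, 1912 m): east 1912 sin 6° = 199.86, north 1912 cos 6° = 1901.53
Current position: (199.86, 1901.53). Target: (2175, 3158). Remaining: Δeast = 1975.14, Δnorth = 1256.47.
Bearing = atan2(1975.14, 1256.47) mod 360° = 57.54°; distance = √((1975.14)² + (1256.47)²) = 2340.921 m.

058°, 2341 m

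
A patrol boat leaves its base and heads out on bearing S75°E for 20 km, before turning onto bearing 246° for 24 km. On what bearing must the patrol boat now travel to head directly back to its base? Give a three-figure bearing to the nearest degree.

Leg 1 (S75°E, 20 km): east 20 sin 105° = 19.32, north 20 cos 105° = -5.18
Leg 2 (246°, 24 km): east 24 sin 246° = -21.93, north 24 cos 246° = -9.76
Net displacement: -2.61 east, -14.94 north. Direction back to start is (2.61, 14.94): bearing = atan2(2.61, 14.94) mod 360° = 9.90° ≈ 010°.

010°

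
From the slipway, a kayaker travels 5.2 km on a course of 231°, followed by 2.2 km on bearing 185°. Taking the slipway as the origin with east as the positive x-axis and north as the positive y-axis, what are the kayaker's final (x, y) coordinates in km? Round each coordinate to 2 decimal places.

(-4.23, -5.46)

Leg 1 (231°, 5.2 km): east 5.2 sin 231° = -4.04, north 5.2 cos 231° = -3.27
Leg 2 (185°, 2.2 km): east 2.2 sin 185° = -0.19, north 2.2 cos 185° = -2.19
Summing: -4.23 km east, -5.46 km north → (-4.23, -5.46).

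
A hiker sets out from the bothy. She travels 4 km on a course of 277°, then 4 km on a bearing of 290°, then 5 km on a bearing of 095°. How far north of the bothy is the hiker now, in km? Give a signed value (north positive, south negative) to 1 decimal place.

1.4 km

Leg 1 (277°, 4 km): east 4 sin 277° = -3.97, north 4 cos 277° = 0.49
Leg 2 (290°, 4 km): east 4 sin 290° = -3.76, north 4 cos 290° = 1.37
Leg 3 (095°, 5 km): east 5 sin 95° = 4.98, north 5 cos 95° = -0.44
Net north component: 1.42 km.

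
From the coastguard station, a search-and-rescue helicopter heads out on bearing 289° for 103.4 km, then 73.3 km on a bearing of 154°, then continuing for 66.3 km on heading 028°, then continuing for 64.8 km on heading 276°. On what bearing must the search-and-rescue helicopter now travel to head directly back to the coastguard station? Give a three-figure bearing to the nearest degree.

108°

Leg 1 (289°, 103.4 km): east 103.4 sin 289° = -97.77, north 103.4 cos 289° = 33.66
Leg 2 (154°, 73.3 km): east 73.3 sin 154° = 32.13, north 73.3 cos 154° = -65.88
Leg 3 (028°, 66.3 km): east 66.3 sin 28° = 31.13, north 66.3 cos 28° = 58.54
Leg 4 (276°, 64.8 km): east 64.8 sin 276° = -64.45, north 64.8 cos 276° = 6.77
Net displacement: -98.95 east, 33.10 north. Direction back to start is (98.95, -33.10): bearing = atan2(98.95, -33.10) mod 360° = 108.49° ≈ 108°.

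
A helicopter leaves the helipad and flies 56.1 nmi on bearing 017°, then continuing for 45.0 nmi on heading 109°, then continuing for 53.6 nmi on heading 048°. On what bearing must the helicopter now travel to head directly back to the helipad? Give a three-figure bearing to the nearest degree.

233°

Leg 1 (017°, 56.1 nmi): east 56.1 sin 17° = 16.40, north 56.1 cos 17° = 53.65
Leg 2 (109°, 45.0 nmi): east 45.0 sin 109° = 42.55, north 45.0 cos 109° = -14.65
Leg 3 (048°, 53.6 nmi): east 53.6 sin 48° = 39.83, north 53.6 cos 48° = 35.87
Net displacement: 98.78 east, 74.86 north. Direction back to start is (-98.78, -74.86): bearing = atan2(-98.78, -74.86) mod 360° = 232.84° ≈ 233°.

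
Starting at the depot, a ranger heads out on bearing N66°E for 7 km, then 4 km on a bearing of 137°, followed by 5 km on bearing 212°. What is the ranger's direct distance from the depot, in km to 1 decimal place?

Leg 1 (N66°E, 7 km): east 7 sin 66° = 6.39, north 7 cos 66° = 2.85
Leg 2 (137°, 4 km): east 4 sin 137° = 2.73, north 4 cos 137° = -2.93
Leg 3 (212°, 5 km): east 5 sin 212° = -2.65, north 5 cos 212° = -4.24
Net: 6.47 east, -4.32 north. Distance = √((6.47)² + (-4.32)²) = 7.782 km.

7.8 km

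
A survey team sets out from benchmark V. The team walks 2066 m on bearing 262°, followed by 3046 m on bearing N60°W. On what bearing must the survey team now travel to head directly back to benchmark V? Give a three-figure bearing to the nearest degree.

105°

Leg 1 (262°, 2066 m): east 2066 sin 262° = -2045.89, north 2066 cos 262° = -287.53
Leg 2 (N60°W, 3046 m): east 3046 sin 300° = -2637.91, north 3046 cos 300° = 1523.00
Net displacement: -4683.81 east, 1235.47 north. Direction back to start is (4683.81, -1235.47): bearing = atan2(4683.81, -1235.47) mod 360° = 104.78° ≈ 105°.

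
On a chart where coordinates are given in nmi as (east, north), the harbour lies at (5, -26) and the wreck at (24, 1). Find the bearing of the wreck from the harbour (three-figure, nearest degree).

Δeast = 24 − 5 = 19.00; Δnorth = 1 − -26 = 27.00.
Bearing = atan2(Δeast, Δnorth) mod 360° = 35.13° ≈ 035°.

035°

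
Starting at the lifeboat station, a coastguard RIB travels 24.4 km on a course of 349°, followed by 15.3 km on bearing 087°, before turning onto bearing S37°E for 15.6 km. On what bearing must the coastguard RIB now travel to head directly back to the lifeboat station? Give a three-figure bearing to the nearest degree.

Leg 1 (349°, 24.4 km): east 24.4 sin 349° = -4.66, north 24.4 cos 349° = 23.95
Leg 2 (087°, 15.3 km): east 15.3 sin 87° = 15.28, north 15.3 cos 87° = 0.80
Leg 3 (S37°E, 15.6 km): east 15.6 sin 143° = 9.39, north 15.6 cos 143° = -12.46
Net displacement: 20.01 east, 12.29 north. Direction back to start is (-20.01, -12.29): bearing = atan2(-20.01, -12.29) mod 360° = 238.44° ≈ 238°.

238°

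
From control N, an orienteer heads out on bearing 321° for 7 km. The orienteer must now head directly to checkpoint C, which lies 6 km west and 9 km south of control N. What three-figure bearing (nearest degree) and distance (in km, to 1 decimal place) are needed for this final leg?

186°, 14.5 km

Leg 1 (321°, 7 km): east 7 sin 321° = -4.41, north 7 cos 321° = 5.44
Current position: (-4.41, 5.44). Target: (-6, -9). Remaining: Δeast = -1.59, Δnorth = -14.44.
Bearing = atan2(-1.59, -14.44) mod 360° = 186.30°; distance = √((-1.59)² + (-14.44)²) = 14.528 km.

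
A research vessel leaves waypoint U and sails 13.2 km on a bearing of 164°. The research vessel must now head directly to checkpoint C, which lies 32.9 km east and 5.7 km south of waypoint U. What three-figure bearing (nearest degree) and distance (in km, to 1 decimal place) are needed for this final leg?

Leg 1 (164°, 13.2 km): east 13.2 sin 164° = 3.64, north 13.2 cos 164° = -12.69
Current position: (3.64, -12.69). Target: (32.9, -5.7). Remaining: Δeast = 29.26, Δnorth = 6.99.
Bearing = atan2(29.26, 6.99) mod 360° = 76.57°; distance = √((29.26)² + (6.99)²) = 30.085 km.

077°, 30.1 km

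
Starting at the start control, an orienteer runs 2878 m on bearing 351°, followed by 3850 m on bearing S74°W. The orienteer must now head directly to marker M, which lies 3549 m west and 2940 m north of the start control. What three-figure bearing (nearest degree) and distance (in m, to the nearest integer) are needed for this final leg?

Leg 1 (351°, 2878 m): east 2878 sin 351° = -450.22, north 2878 cos 351° = 2842.57
Leg 2 (S74°W, 3850 m): east 3850 sin 254° = -3700.86, north 3850 cos 254° = -1061.20
Current position: (-4151.08, 1781.36). Target: (-3549, 2940). Remaining: Δeast = 602.08, Δnorth = 1158.64.
Bearing = atan2(602.08, 1158.64) mod 360° = 27.46°; distance = √((602.08)² + (1158.64)²) = 1305.731 m.

027°, 1306 m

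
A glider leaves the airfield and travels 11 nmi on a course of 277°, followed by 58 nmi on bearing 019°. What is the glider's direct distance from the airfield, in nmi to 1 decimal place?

56.7 nmi

Leg 1 (277°, 11 nmi): east 11 sin 277° = -10.92, north 11 cos 277° = 1.34
Leg 2 (019°, 58 nmi): east 58 sin 19° = 18.88, north 58 cos 19° = 54.84
Net: 7.96 east, 56.18 north. Distance = √((7.96)² + (56.18)²) = 56.742 nmi.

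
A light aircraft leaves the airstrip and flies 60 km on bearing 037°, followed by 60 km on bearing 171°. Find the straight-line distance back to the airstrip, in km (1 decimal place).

Leg 1 (037°, 60 km): east 60 sin 37° = 36.11, north 60 cos 37° = 47.92
Leg 2 (171°, 60 km): east 60 sin 171° = 9.39, north 60 cos 171° = -59.26
Net: 45.49 east, -11.34 north. Distance = √((45.49)² + (-11.34)²) = 46.888 km.

46.9 km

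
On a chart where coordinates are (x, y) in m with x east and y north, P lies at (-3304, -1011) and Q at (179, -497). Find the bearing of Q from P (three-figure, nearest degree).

Δeast = 179 − -3304 = 3483.00; Δnorth = -497 − -1011 = 514.00.
Bearing = atan2(Δeast, Δnorth) mod 360° = 81.61° ≈ 082°.

082°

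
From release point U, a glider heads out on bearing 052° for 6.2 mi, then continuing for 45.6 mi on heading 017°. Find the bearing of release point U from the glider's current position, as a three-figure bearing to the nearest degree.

Leg 1 (052°, 6.2 mi): east 6.2 sin 52° = 4.89, north 6.2 cos 52° = 3.82
Leg 2 (017°, 45.6 mi): east 45.6 sin 17° = 13.33, north 45.6 cos 17° = 43.61
Net displacement: 18.22 east, 47.42 north. Direction back to start is (-18.22, -47.42): bearing = atan2(-18.22, -47.42) mod 360° = 201.01° ≈ 201°.

201°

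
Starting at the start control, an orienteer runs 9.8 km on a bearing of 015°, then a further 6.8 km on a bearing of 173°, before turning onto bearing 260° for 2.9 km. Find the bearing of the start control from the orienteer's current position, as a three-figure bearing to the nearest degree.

193°

Leg 1 (015°, 9.8 km): east 9.8 sin 15° = 2.54, north 9.8 cos 15° = 9.47
Leg 2 (173°, 6.8 km): east 6.8 sin 173° = 0.83, north 6.8 cos 173° = -6.75
Leg 3 (260°, 2.9 km): east 2.9 sin 260° = -2.86, north 2.9 cos 260° = -0.50
Net displacement: 0.51 east, 2.21 north. Direction back to start is (-0.51, -2.21): bearing = atan2(-0.51, -2.21) mod 360° = 192.96° ≈ 193°.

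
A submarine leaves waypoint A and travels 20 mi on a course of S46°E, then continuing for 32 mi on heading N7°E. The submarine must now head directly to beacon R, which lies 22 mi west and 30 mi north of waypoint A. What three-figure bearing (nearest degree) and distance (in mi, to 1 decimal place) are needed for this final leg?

Leg 1 (S46°E, 20 mi): east 20 sin 134° = 14.39, north 20 cos 134° = -13.89
Leg 2 (N7°E, 32 mi): east 32 sin 7° = 3.90, north 32 cos 7° = 31.76
Current position: (18.29, 17.87). Target: (-22, 30). Remaining: Δeast = -40.29, Δnorth = 12.13.
Bearing = atan2(-40.29, 12.13) mod 360° = 286.76°; distance = √((-40.29)² + (12.13)²) = 42.074 mi.

287°, 42.1 mi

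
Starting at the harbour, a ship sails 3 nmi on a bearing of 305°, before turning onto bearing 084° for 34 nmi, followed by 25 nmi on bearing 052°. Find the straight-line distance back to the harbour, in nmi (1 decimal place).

55.1 nmi

Leg 1 (305°, 3 nmi): east 3 sin 305° = -2.46, north 3 cos 305° = 1.72
Leg 2 (084°, 34 nmi): east 34 sin 84° = 33.81, north 34 cos 84° = 3.55
Leg 3 (052°, 25 nmi): east 25 sin 52° = 19.70, north 25 cos 52° = 15.39
Net: 51.06 east, 20.67 north. Distance = √((51.06)² + (20.67)²) = 55.081 nmi.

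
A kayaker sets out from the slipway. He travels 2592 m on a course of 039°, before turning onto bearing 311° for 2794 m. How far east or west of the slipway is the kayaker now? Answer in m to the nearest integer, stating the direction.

Leg 1 (039°, 2592 m): east 2592 sin 39° = 1631.20, north 2592 cos 39° = 2014.36
Leg 2 (311°, 2794 m): east 2794 sin 311° = -2108.66, north 2794 cos 311° = 1833.03
Net east component: -477.46 m.

477 m west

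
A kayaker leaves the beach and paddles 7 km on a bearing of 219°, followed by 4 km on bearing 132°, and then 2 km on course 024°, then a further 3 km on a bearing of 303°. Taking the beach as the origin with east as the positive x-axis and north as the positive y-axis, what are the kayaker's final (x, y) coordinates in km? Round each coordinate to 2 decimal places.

(-3.14, -4.66)

Leg 1 (219°, 7 km): east 7 sin 219° = -4.41, north 7 cos 219° = -5.44
Leg 2 (132°, 4 km): east 4 sin 132° = 2.97, north 4 cos 132° = -2.68
Leg 3 (024°, 2 km): east 2 sin 24° = 0.81, north 2 cos 24° = 1.83
Leg 4 (303°, 3 km): east 3 sin 303° = -2.52, north 3 cos 303° = 1.63
Summing: -3.14 km east, -4.66 km north → (-3.14, -4.66).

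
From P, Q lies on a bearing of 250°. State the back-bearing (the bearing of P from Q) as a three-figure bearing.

Back-bearing = 250° − 180° = 070°.

070°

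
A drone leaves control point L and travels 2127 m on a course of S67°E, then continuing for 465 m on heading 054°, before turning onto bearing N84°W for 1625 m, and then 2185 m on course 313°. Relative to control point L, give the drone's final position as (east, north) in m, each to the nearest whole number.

Leg 1 (S67°E, 2127 m): east 2127 sin 113° = 1957.91, north 2127 cos 113° = -831.09
Leg 2 (054°, 465 m): east 465 sin 54° = 376.19, north 465 cos 54° = 273.32
Leg 3 (N84°W, 1625 m): east 1625 sin 276° = -1616.10, north 1625 cos 276° = 169.86
Leg 4 (313°, 2185 m): east 2185 sin 313° = -1598.01, north 2185 cos 313° = 1490.17
Summing: -880.00 m east, 1102.26 m north → (-880, 1102).

(-880, 1102)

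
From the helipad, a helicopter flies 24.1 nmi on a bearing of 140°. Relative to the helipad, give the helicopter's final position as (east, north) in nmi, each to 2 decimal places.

(15.49, -18.46)

Leg 1 (140°, 24.1 nmi): east 24.1 sin 140° = 15.49, north 24.1 cos 140° = -18.46
Summing: 15.49 nmi east, -18.46 nmi north → (15.49, -18.46).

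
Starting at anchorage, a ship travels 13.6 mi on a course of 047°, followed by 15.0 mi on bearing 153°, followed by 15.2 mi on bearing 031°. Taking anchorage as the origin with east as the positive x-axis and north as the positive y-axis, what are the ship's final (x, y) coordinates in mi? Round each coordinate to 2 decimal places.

(24.58, 8.94)

Leg 1 (047°, 13.6 mi): east 13.6 sin 47° = 9.95, north 13.6 cos 47° = 9.28
Leg 2 (153°, 15.0 mi): east 15.0 sin 153° = 6.81, north 15.0 cos 153° = -13.37
Leg 3 (031°, 15.2 mi): east 15.2 sin 31° = 7.83, north 15.2 cos 31° = 13.03
Summing: 24.58 mi east, 8.94 mi north → (24.58, 8.94).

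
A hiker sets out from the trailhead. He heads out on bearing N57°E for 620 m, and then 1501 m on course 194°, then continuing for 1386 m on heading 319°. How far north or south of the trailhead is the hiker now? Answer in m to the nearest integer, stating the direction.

Leg 1 (N57°E, 620 m): east 620 sin 57° = 519.98, north 620 cos 57° = 337.68
Leg 2 (194°, 1501 m): east 1501 sin 194° = -363.12, north 1501 cos 194° = -1456.41
Leg 3 (319°, 1386 m): east 1386 sin 319° = -909.30, north 1386 cos 319° = 1046.03
Net north component: -72.71 m.

73 m south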